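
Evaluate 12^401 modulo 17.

12

By square-and-multiply:
12^1 ≡ 12 (mod 17)
12^2 ≡ 12^2 = 144 ≡ 8 (mod 17)
12^4 ≡ 8^2 = 64 ≡ 13 (mod 17)
12^8 ≡ 13^2 = 169 ≡ 16 (mod 17)
12^16 ≡ 16^2 = 256 ≡ 1 (mod 17)
12^32 ≡ 1^2 = 1 (mod 17)
12^64 ≡ 1^2 = 1 (mod 17)
12^128 ≡ 1^2 = 1 (mod 17)
12^256 ≡ 1^2 = 1 (mod 17)
12^401 = 12^256 × 12^128 × 12^16 × 12^1 ≡ 1 × 1 × 1 × 12 (mod 17).
Accumulate the product:
1 × 1 = 1
1 × 1 = 1
1 × 12 = 12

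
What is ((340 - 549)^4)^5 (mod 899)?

340 - 549 = -209 ≡ 690 (mod 899)
(690)^4 ≡ 252 (mod 899)
(252)^5 ≡ 807 (mod 899)

807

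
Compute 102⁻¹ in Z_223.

129

223 = 2·102 + 19
102 = 5·19 + 7
19 = 2·7 + 5
7 = 1·5 + 2
5 = 2·2 + 1
2 = 2·1 + 0
gcd(102, 223) = 1, so the inverse exists.
Bézout: 1 = 43·223 − 94·102.
So 102⁻¹ ≡ −94 ≡ 129 (mod 223).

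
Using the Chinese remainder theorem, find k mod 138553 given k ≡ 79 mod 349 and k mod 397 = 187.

349⁻¹ mod 397: 349×306 ≡ 1 (mod 397), so 349⁻¹ ≡ 306.
k = 79 + 349×((187 − 79)×306 mod 397) = 79 + 349×97 = 33932.

33932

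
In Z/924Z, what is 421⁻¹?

924 = 2*421 + 82
421 = 5*82 + 11
82 = 7*11 + 5
11 = 2*5 + 1
5 = 5*1 + 0
gcd(421, 924) = 1, so the inverse exists.
Bézout: 1 = −77*924 + 169*421.
So 421⁻¹ ≡ 169 (mod 924).

169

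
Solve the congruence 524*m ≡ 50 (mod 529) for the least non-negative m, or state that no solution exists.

gcd(524, 529) = 1, so a unique solution mod 529 exists.
524⁻¹ ≡ 423 (mod 529).
m ≡ 423*50 ≡ 519 (mod 529).

519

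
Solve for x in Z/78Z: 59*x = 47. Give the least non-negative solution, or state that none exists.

55

gcd(59, 78) = 1, so a unique solution mod 78 exists.
59⁻¹ ≡ 41 (mod 78).
x ≡ 41*47 ≡ 55 (mod 78).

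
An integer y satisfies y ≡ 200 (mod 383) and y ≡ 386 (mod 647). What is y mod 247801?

5562

383⁻¹ mod 647: 383·174 ≡ 1 (mod 647), so 383⁻¹ ≡ 174.
y = 200 + 383·((386 − 200)·174 mod 647) = 200 + 383·14 = 5562.
Check: 5562 mod 383 = 200, 5562 mod 647 = 386. ✓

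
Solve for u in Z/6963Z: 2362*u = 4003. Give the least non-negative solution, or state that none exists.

gcd(2362, 6963) = 1, so a unique solution mod 6963 exists.
2362⁻¹ ≡ 3340 (mod 6963).
u ≡ 3340*4003 ≡ 1060 (mod 6963).

1060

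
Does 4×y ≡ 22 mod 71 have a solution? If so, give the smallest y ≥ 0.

gcd(4, 71) = 1, so a unique solution mod 71 exists.
4⁻¹ ≡ 18 (mod 71).
y ≡ 18×22 ≡ 41 (mod 71).

41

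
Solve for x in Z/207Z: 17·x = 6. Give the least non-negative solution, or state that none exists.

183

gcd(17, 207) = 1, so a unique solution mod 207 exists.
17⁻¹ ≡ 134 (mod 207).
x ≡ 134·6 ≡ 183 (mod 207).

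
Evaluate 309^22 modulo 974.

947

Using repeated squaring:
22 in binary is 10110, i.e. 22 = 16 + 4 + 2.
309^1 ≡ 309 (mod 974)
309^2 ≡ 309^2 = 95481 ≡ 29 (mod 974)
309^4 ≡ 29^2 = 841 (mod 974)
309^8 ≡ 841^2 = 707281 ≡ 157 (mod 974)
309^16 ≡ 157^2 = 24649 ≡ 299 (mod 974)
309^22 = 309^16 * 309^4 * 309^2 ≡ 299 * 841 * 29 (mod 974).
Accumulate the product:
299 * 841 = 251459 ≡ 167
167 * 29 = 4843 ≡ 947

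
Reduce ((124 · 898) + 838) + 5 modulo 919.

124 · 898 = 111352 ≡ 153 (mod 919)
153 + 838 = 991 ≡ 72 (mod 919)
72 + 5 = 77

77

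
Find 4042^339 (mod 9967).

339 in binary is 101010011, i.e. 339 = 256 + 64 + 16 + 2 + 1.
4042^1 ≡ 4042 (mod 9967)
4042^2 ≡ 4042^2 = 16337764 ≡ 1851 (mod 9967)
4042^4 ≡ 1851^2 = 3426201 ≡ 7520 (mod 9967)
4042^8 ≡ 7520^2 = 56550400 ≡ 7609 (mod 9967)
4042^16 ≡ 7609^2 = 57896881 ≡ 8545 (mod 9967)
4042^32 ≡ 8545^2 = 73017025 ≡ 8750 (mod 9967)
4042^64 ≡ 8750^2 = 76562500 ≡ 5973 (mod 9967)
4042^128 ≡ 5973^2 = 35676729 ≡ 4836 (mod 9967)
4042^256 ≡ 4836^2 = 23386896 ≡ 4314 (mod 9967)
4042^339 = 4042^256 · 4042^64 · 4042^16 · 4042^2 · 4042^1 ≡ 4314 · 5973 · 8545 · 1851 · 4042 (mod 9967).
Accumulate the product:
4314 · 5973 = 25767522 ≡ 2827
2827 · 8545 = 24156715 ≡ 6674
6674 · 1851 = 12353574 ≡ 4461
4461 · 4042 = 18031362 ≡ 1059

1059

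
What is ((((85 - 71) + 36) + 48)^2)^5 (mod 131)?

85 - 71 = 14
14 + 36 = 50
50 + 48 = 98
(98)^2 ≡ 41 (mod 131)
(41)^5 ≡ 63 (mod 131)

63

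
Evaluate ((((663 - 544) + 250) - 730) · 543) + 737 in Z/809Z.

492

663 - 544 = 119
119 + 250 = 369
369 - 730 = -361 ≡ 448 (mod 809)
448 · 543 = 243264 ≡ 564 (mod 809)
564 + 737 = 1301 ≡ 492 (mod 809)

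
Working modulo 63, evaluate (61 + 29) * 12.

9

61 + 29 = 90 ≡ 27 (mod 63)
27 * 12 = 324 ≡ 9 (mod 63)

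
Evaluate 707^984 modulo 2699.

Compute successive squares:
984 in binary is 1111011000, i.e. 984 = 512 + 256 + 128 + 64 + 16 + 8.
707^1 ≡ 707 (mod 2699)
707^2 ≡ 707^2 = 499849 ≡ 534 (mod 2699)
707^4 ≡ 534^2 = 285156 ≡ 1761 (mod 2699)
707^8 ≡ 1761^2 = 3101121 ≡ 2669 (mod 2699)
707^16 ≡ 2669^2 = 7123561 ≡ 900 (mod 2699)
707^32 ≡ 900^2 = 810000 ≡ 300 (mod 2699)
707^64 ≡ 300^2 = 90000 ≡ 933 (mod 2699)
707^128 ≡ 933^2 = 870489 ≡ 1411 (mod 2699)
707^256 ≡ 1411^2 = 1990921 ≡ 1758 (mod 2699)
707^512 ≡ 1758^2 = 3090564 ≡ 209 (mod 2699)
707^984 = 707^512 · 707^256 · 707^128 · 707^64 · 707^16 · 707^8 ≡ 209 · 1758 · 1411 · 933 · 900 · 2669 (mod 2699).
Accumulate the product:
209 · 1758 = 367422 ≡ 358
358 · 1411 = 505138 ≡ 425
425 · 933 = 396525 ≡ 2471
2471 · 900 = 2223900 ≡ 2623
2623 · 2669 = 7000787 ≡ 2280

2280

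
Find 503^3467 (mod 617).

306

3467 in binary is 110110001011, i.e. 3467 = 2048 + 1024 + 256 + 128 + 8 + 2 + 1.
503^1 ≡ 503 (mod 617)
503^2 ≡ 503^2 = 253009 ≡ 39 (mod 617)
503^4 ≡ 39^2 = 1521 ≡ 287 (mod 617)
503^8 ≡ 287^2 = 82369 ≡ 308 (mod 617)
503^16 ≡ 308^2 = 94864 ≡ 463 (mod 617)
503^32 ≡ 463^2 = 214369 ≡ 270 (mod 617)
503^64 ≡ 270^2 = 72900 ≡ 94 (mod 617)
503^128 ≡ 94^2 = 8836 ≡ 198 (mod 617)
503^256 ≡ 198^2 = 39204 ≡ 333 (mod 617)
503^512 ≡ 333^2 = 110889 ≡ 446 (mod 617)
503^1024 ≡ 446^2 = 198916 ≡ 242 (mod 617)
503^2048 ≡ 242^2 = 58564 ≡ 566 (mod 617)
503^3467 = 503^2048 × 503^1024 × 503^256 × 503^128 × 503^8 × 503^2 × 503^1 ≡ 566 × 242 × 333 × 198 × 308 × 39 × 503 (mod 617).
Accumulate the product:
566 × 242 = 136972 ≡ 615
615 × 333 = 204795 ≡ 568
568 × 198 = 112464 ≡ 170
170 × 308 = 52360 ≡ 532
532 × 39 = 20748 ≡ 387
387 × 503 = 194661 ≡ 306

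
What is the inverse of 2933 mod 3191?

Apply the Euclidean algorithm and back-substitute:
3191 = 1*2933 + 258
2933 = 11*258 + 95
258 = 2*95 + 68
95 = 1*68 + 27
68 = 2*27 + 14
27 = 1*14 + 13
14 = 1*13 + 1
13 = 13*1 + 0
gcd(2933, 3191) = 1, so the inverse exists.
Back-substitute for 1:
1 = 1*14 − 1*13
  = −1*27 + 2*14
  = 2*68 − 5*27
  = −5*95 + 7*68
  = 7*258 − 19*95
  = −19*2933 + 216*258
  = 216*3191 − 235*2933
So 2933⁻¹ ≡ −235 ≡ 2956 (mod 3191).

2956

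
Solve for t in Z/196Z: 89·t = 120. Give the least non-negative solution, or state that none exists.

52

gcd(89, 196) = 1, so a unique solution mod 196 exists.
89⁻¹ ≡ 185 (mod 196).
t ≡ 185·120 ≡ 52 (mod 196).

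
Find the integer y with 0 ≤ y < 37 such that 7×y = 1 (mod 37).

37 = 5×7 + 2
7 = 3×2 + 1
2 = 2×1 + 0
gcd(7, 37) = 1, so the inverse exists.
Back-substitute for 1:
1 = 1×7 − 3×2
  = −3×37 + 16×7
So 7⁻¹ ≡ 16 (mod 37).

16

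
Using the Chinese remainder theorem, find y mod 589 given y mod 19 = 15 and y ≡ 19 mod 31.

19⁻¹ mod 31: 19·18 ≡ 1 (mod 31), so 19⁻¹ ≡ 18.
y = 15 + 19·((19 − 15)·18 mod 31) = 15 + 19·10 = 205.

205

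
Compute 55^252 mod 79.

Compute successive squares:
55^1 ≡ 55 (mod 79)
55^2 ≡ 55^2 = 3025 ≡ 23 (mod 79)
55^4 ≡ 23^2 = 529 ≡ 55 (mod 79)
55^8 ≡ 55^2 = 3025 ≡ 23 (mod 79)
55^16 ≡ 23^2 = 529 ≡ 55 (mod 79)
55^32 ≡ 55^2 = 3025 ≡ 23 (mod 79)
55^64 ≡ 23^2 = 529 ≡ 55 (mod 79)
55^128 ≡ 55^2 = 3025 ≡ 23 (mod 79)
55^252 = 55^128 × 55^64 × 55^32 × 55^16 × 55^8 × 55^4 ≡ 23 × 55 × 23 × 55 × 23 × 55 (mod 79).
Accumulate the product:
23 × 55 = 1265 ≡ 1
1 × 23 = 23
23 × 55 = 1265 ≡ 1
1 × 23 = 23
23 × 55 = 1265 ≡ 1

1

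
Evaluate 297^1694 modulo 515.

Compute successive squares:
1694 in binary is 11010011110, i.e. 1694 = 1024 + 512 + 128 + 16 + 8 + 4 + 2.
297^1 ≡ 297 (mod 515)
297^2 ≡ 297^2 = 88209 ≡ 144 (mod 515)
297^4 ≡ 144^2 = 20736 ≡ 136 (mod 515)
297^8 ≡ 136^2 = 18496 ≡ 471 (mod 515)
297^16 ≡ 471^2 = 221841 ≡ 391 (mod 515)
297^32 ≡ 391^2 = 152881 ≡ 441 (mod 515)
297^64 ≡ 441^2 = 194481 ≡ 326 (mod 515)
297^128 ≡ 326^2 = 106276 ≡ 186 (mod 515)
297^256 ≡ 186^2 = 34596 ≡ 91 (mod 515)
297^512 ≡ 91^2 = 8281 ≡ 41 (mod 515)
297^1024 ≡ 41^2 = 1681 ≡ 136 (mod 515)
297^1694 = 297^1024 * 297^512 * 297^128 * 297^16 * 297^8 * 297^4 * 297^2 ≡ 136 * 41 * 186 * 391 * 471 * 136 * 144 (mod 515).
Accumulate the product:
136 * 41 = 5576 ≡ 426
426 * 186 = 79236 ≡ 441
441 * 391 = 172431 ≡ 421
421 * 471 = 198291 ≡ 16
16 * 136 = 2176 ≡ 116
116 * 144 = 16704 ≡ 224

224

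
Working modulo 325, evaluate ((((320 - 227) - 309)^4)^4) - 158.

320 - 227 = 93
93 - 309 = -216 ≡ 109 (mod 325)
(109)^4 ≡ 261 (mod 325)
(261)^4 ≡ 66 (mod 325)
66 - 158 = -92 ≡ 233 (mod 325)

233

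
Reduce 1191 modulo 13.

1191 = 91·13 + 8, so 1191 ≡ 8 (mod 13).

8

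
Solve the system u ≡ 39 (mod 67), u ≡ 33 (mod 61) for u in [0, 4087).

4059

67⁻¹ mod 61: 67×51 ≡ 1 (mod 61), so 67⁻¹ ≡ 51.
u = 39 + 67×((33 − 39)×51 mod 61) = 39 + 67×60 = 4059.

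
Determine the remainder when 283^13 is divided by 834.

121

283^1 ≡ 283 (mod 834)
283^2 ≡ 283^2 = 80089 ≡ 25 (mod 834)
283^4 ≡ 25^2 = 625 (mod 834)
283^8 ≡ 625^2 = 390625 ≡ 313 (mod 834)
283^13 = 283^8 × 283^4 × 283^1 ≡ 313 × 625 × 283 (mod 834).
Accumulate the product:
313 × 625 = 195625 ≡ 469
469 × 283 = 132727 ≡ 121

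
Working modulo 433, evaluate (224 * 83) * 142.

224 * 83 = 18592 ≡ 406 (mod 433)
406 * 142 = 57652 ≡ 63 (mod 433)

63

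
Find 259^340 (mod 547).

502

Using repeated squaring:
340 in binary is 101010100, i.e. 340 = 256 + 64 + 16 + 4.
259^1 ≡ 259 (mod 547)
259^2 ≡ 259^2 = 67081 ≡ 347 (mod 547)
259^4 ≡ 347^2 = 120409 ≡ 69 (mod 547)
259^8 ≡ 69^2 = 4761 ≡ 385 (mod 547)
259^16 ≡ 385^2 = 148225 ≡ 535 (mod 547)
259^32 ≡ 535^2 = 286225 ≡ 144 (mod 547)
259^64 ≡ 144^2 = 20736 ≡ 497 (mod 547)
259^128 ≡ 497^2 = 247009 ≡ 312 (mod 547)
259^256 ≡ 312^2 = 97344 ≡ 525 (mod 547)
259^340 = 259^256 · 259^64 · 259^16 · 259^4 ≡ 525 · 497 · 535 · 69 (mod 547).
Accumulate the product:
525 · 497 = 260925 ≡ 6
6 · 535 = 3210 ≡ 475
475 · 69 = 32775 ≡ 502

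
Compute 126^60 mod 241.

64

By square-and-multiply:
60 in binary is 111100, i.e. 60 = 32 + 16 + 8 + 4.
126^1 ≡ 126 (mod 241)
126^2 ≡ 126^2 = 15876 ≡ 211 (mod 241)
126^4 ≡ 211^2 = 44521 ≡ 177 (mod 241)
126^8 ≡ 177^2 = 31329 ≡ 240 (mod 241)
126^16 ≡ 240^2 = 57600 ≡ 1 (mod 241)
126^32 ≡ 1^2 = 1 (mod 241)
126^60 = 126^32 * 126^16 * 126^8 * 126^4 ≡ 1 * 1 * 240 * 177 (mod 241).
Accumulate the product:
1 * 1 = 1
1 * 240 = 240
240 * 177 = 42480 ≡ 64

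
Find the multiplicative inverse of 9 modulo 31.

Run the extended Euclidean algorithm:
31 = 3·9 + 4
9 = 2·4 + 1
4 = 4·1 + 0
gcd(9, 31) = 1, so the inverse exists.
Bézout: 1 = −2·31 + 7·9.
So 9⁻¹ ≡ 7 (mod 31).

7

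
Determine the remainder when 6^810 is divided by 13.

By square-and-multiply:
810 in binary is 1100101010, i.e. 810 = 512 + 256 + 32 + 8 + 2.
6^1 ≡ 6 (mod 13)
6^2 ≡ 6^2 = 36 ≡ 10 (mod 13)
6^4 ≡ 10^2 = 100 ≡ 9 (mod 13)
6^8 ≡ 9^2 = 81 ≡ 3 (mod 13)
6^16 ≡ 3^2 = 9 (mod 13)
6^32 ≡ 9^2 = 81 ≡ 3 (mod 13)
6^64 ≡ 3^2 = 9 (mod 13)
6^128 ≡ 9^2 = 81 ≡ 3 (mod 13)
6^256 ≡ 3^2 = 9 (mod 13)
6^512 ≡ 9^2 = 81 ≡ 3 (mod 13)
6^810 = 6^512 · 6^256 · 6^32 · 6^8 · 6^2 ≡ 3 · 9 · 3 · 3 · 10 (mod 13).
Accumulate the product:
3 · 9 = 27 ≡ 1
1 · 3 = 3
3 · 3 = 9
9 · 10 = 90 ≡ 12

12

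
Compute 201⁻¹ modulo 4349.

4111

Apply the Euclidean algorithm and back-substitute:
4349 = 21*201 + 128
201 = 1*128 + 73
128 = 1*73 + 55
73 = 1*55 + 18
55 = 3*18 + 1
18 = 18*1 + 0
gcd(201, 4349) = 1, so the inverse exists.
Back-substitute for 1:
1 = 1*55 − 3*18
  = −3*73 + 4*55
  = 4*128 − 7*73
  = −7*201 + 11*128
  = 11*4349 − 238*201
So 201⁻¹ ≡ −238 ≡ 4111 (mod 4349).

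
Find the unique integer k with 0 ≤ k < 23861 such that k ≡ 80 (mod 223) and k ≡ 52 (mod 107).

223⁻¹ mod 107: 223·12 ≡ 1 (mod 107), so 223⁻¹ ≡ 12.
k = 80 + 223·((52 − 80)·12 mod 107) = 80 + 223·92 = 20596.

20596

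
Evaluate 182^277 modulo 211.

119

277 in binary is 100010101, i.e. 277 = 256 + 16 + 4 + 1.
182^1 ≡ 182 (mod 211)
182^2 ≡ 182^2 = 33124 ≡ 208 (mod 211)
182^4 ≡ 208^2 = 43264 ≡ 9 (mod 211)
182^8 ≡ 9^2 = 81 (mod 211)
182^16 ≡ 81^2 = 6561 ≡ 20 (mod 211)
182^32 ≡ 20^2 = 400 ≡ 189 (mod 211)
182^64 ≡ 189^2 = 35721 ≡ 62 (mod 211)
182^128 ≡ 62^2 = 3844 ≡ 46 (mod 211)
182^256 ≡ 46^2 = 2116 ≡ 6 (mod 211)
182^277 = 182^256 · 182^16 · 182^4 · 182^1 ≡ 6 · 20 · 9 · 182 (mod 211).
Accumulate the product:
6 · 20 = 120
120 · 9 = 1080 ≡ 25
25 · 182 = 4550 ≡ 119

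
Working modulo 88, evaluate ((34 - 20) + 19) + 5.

38

34 - 20 = 14
14 + 19 = 33
33 + 5 = 38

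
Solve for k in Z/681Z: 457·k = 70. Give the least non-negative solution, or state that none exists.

gcd(457, 681) = 1, so a unique solution mod 681 exists.
457⁻¹ ≡ 76 (mod 681).
k ≡ 76·70 ≡ 553 (mod 681).

553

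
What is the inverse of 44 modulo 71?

71 = 1·44 + 27
44 = 1·27 + 17
27 = 1·17 + 10
17 = 1·10 + 7
10 = 1·7 + 3
7 = 2·3 + 1
3 = 3·1 + 0
gcd(44, 71) = 1, so the inverse exists.
Bézout: 1 = −13·71 + 21·44.
So 44⁻¹ ≡ 21 (mod 71).

21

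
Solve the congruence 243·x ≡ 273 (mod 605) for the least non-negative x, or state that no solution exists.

31

gcd(243, 605) = 1, so a unique solution mod 605 exists.
243⁻¹ ≡ 122 (mod 605).
x ≡ 122·273 ≡ 31 (mod 605).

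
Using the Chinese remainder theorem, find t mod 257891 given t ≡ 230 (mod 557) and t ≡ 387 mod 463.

557⁻¹ mod 463: 557·133 ≡ 1 (mod 463), so 557⁻¹ ≡ 133.
t = 230 + 557·((387 − 230)·133 mod 463) = 230 + 557·46 = 25852.

25852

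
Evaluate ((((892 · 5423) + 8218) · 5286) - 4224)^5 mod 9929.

5658

892 · 5423 = 4837316 ≡ 1893 (mod 9929)
1893 + 8218 = 10111 ≡ 182 (mod 9929)
182 · 5286 = 962052 ≡ 8868 (mod 9929)
8868 - 4224 = 4644
(4644)^5 ≡ 5658 (mod 9929)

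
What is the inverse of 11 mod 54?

5

54 = 4·11 + 10
11 = 1·10 + 1
10 = 10·1 + 0
gcd(11, 54) = 1, so the inverse exists.
Bézout: 1 = −1·54 + 5·11.
So 11⁻¹ ≡ 5 (mod 54).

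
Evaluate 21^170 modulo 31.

21^1 ≡ 21 (mod 31)
21^2 ≡ 21^2 = 441 ≡ 7 (mod 31)
21^4 ≡ 7^2 = 49 ≡ 18 (mod 31)
21^8 ≡ 18^2 = 324 ≡ 14 (mod 31)
21^16 ≡ 14^2 = 196 ≡ 10 (mod 31)
21^32 ≡ 10^2 = 100 ≡ 7 (mod 31)
21^64 ≡ 7^2 = 49 ≡ 18 (mod 31)
21^128 ≡ 18^2 = 324 ≡ 14 (mod 31)
21^170 = 21^128 * 21^32 * 21^8 * 21^2 ≡ 14 * 7 * 14 * 7 (mod 31).
Accumulate the product:
14 * 7 = 98 ≡ 5
5 * 14 = 70 ≡ 8
8 * 7 = 56 ≡ 25

25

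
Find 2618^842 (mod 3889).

By square-and-multiply:
842 in binary is 1101001010, i.e. 842 = 512 + 256 + 64 + 8 + 2.
2618^1 ≡ 2618 (mod 3889)
2618^2 ≡ 2618^2 = 6853924 ≡ 1506 (mod 3889)
2618^4 ≡ 1506^2 = 2268036 ≡ 749 (mod 3889)
2618^8 ≡ 749^2 = 561001 ≡ 985 (mod 3889)
2618^16 ≡ 985^2 = 970225 ≡ 1864 (mod 3889)
2618^32 ≡ 1864^2 = 3474496 ≡ 1619 (mod 3889)
2618^64 ≡ 1619^2 = 2621161 ≡ 3864 (mod 3889)
2618^128 ≡ 3864^2 = 14930496 ≡ 625 (mod 3889)
2618^256 ≡ 625^2 = 390625 ≡ 1725 (mod 3889)
2618^512 ≡ 1725^2 = 2975625 ≡ 540 (mod 3889)
2618^842 = 2618^512 × 2618^256 × 2618^64 × 2618^8 × 2618^2 ≡ 540 × 1725 × 3864 × 985 × 1506 (mod 3889).
Accumulate the product:
540 × 1725 = 931500 ≡ 2029
2029 × 3864 = 7840056 ≡ 3721
3721 × 985 = 3665185 ≡ 1747
1747 × 1506 = 2630982 ≡ 2018

2018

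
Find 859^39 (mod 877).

573

Using repeated squaring:
39 in binary is 100111, i.e. 39 = 32 + 4 + 2 + 1.
859^1 ≡ 859 (mod 877)
859^2 ≡ 859^2 = 737881 ≡ 324 (mod 877)
859^4 ≡ 324^2 = 104976 ≡ 613 (mod 877)
859^8 ≡ 613^2 = 375769 ≡ 413 (mod 877)
859^16 ≡ 413^2 = 170569 ≡ 431 (mod 877)
859^32 ≡ 431^2 = 185761 ≡ 714 (mod 877)
859^39 = 859^32 × 859^4 × 859^2 × 859^1 ≡ 714 × 613 × 324 × 859 (mod 877).
Accumulate the product:
714 × 613 = 437682 ≡ 59
59 × 324 = 19116 ≡ 699
699 × 859 = 600441 ≡ 573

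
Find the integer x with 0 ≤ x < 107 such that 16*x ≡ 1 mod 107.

Apply the Euclidean algorithm and back-substitute:
107 = 6×16 + 11
16 = 1×11 + 5
11 = 2×5 + 1
5 = 5×1 + 0
gcd(16, 107) = 1, so the inverse exists.
Bézout: 1 = 3×107 − 20×16.
So 16⁻¹ ≡ −20 ≡ 87 (mod 107).

87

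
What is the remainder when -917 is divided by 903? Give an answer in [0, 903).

889

-917 = -2*903 + 889, so -917 ≡ 889 (mod 903).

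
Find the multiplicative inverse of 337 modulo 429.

By the extended Euclidean algorithm:
429 = 1×337 + 92
337 = 3×92 + 61
92 = 1×61 + 31
61 = 1×31 + 30
31 = 1×30 + 1
30 = 30×1 + 0
gcd(337, 429) = 1, so the inverse exists.
Back-substitute for 1:
1 = 1×31 − 1×30
  = −1×61 + 2×31
  = 2×92 − 3×61
  = −3×337 + 11×92
  = 11×429 − 14×337
So 337⁻¹ ≡ −14 ≡ 415 (mod 429).

415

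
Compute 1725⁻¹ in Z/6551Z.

Apply the Euclidean algorithm and back-substitute:
6551 = 3*1725 + 1376
1725 = 1*1376 + 349
1376 = 3*349 + 329
349 = 1*329 + 20
329 = 16*20 + 9
20 = 2*9 + 2
9 = 4*2 + 1
2 = 2*1 + 0
gcd(1725, 6551) = 1, so the inverse exists.
Bézout: 1 = 776*6551 − 2947*1725.
So 1725⁻¹ ≡ −2947 ≡ 3604 (mod 6551).

3604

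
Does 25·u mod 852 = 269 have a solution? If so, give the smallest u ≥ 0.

113

gcd(25, 852) = 1, so a unique solution mod 852 exists.
25⁻¹ ≡ 409 (mod 852).
u ≡ 409·269 ≡ 113 (mod 852).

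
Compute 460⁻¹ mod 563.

481

Apply the Euclidean algorithm and back-substitute:
563 = 1×460 + 103
460 = 4×103 + 48
103 = 2×48 + 7
48 = 6×7 + 6
7 = 1×6 + 1
6 = 6×1 + 0
gcd(460, 563) = 1, so the inverse exists.
Bézout: 1 = 67×563 − 82×460.
So 460⁻¹ ≡ −82 ≡ 481 (mod 563).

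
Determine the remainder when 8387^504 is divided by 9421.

Compute successive squares:
504 in binary is 111111000, i.e. 504 = 256 + 128 + 64 + 32 + 16 + 8.
8387^1 ≡ 8387 (mod 9421)
8387^2 ≡ 8387^2 = 70341769 ≡ 4583 (mod 9421)
8387^4 ≡ 4583^2 = 21003889 ≡ 4480 (mod 9421)
8387^8 ≡ 4480^2 = 20070400 ≡ 3670 (mod 9421)
8387^16 ≡ 3670^2 = 13468900 ≡ 6291 (mod 9421)
8387^32 ≡ 6291^2 = 39576681 ≡ 8481 (mod 9421)
8387^64 ≡ 8481^2 = 71927361 ≡ 7447 (mod 9421)
8387^128 ≡ 7447^2 = 55457809 ≡ 5803 (mod 9421)
8387^256 ≡ 5803^2 = 33674809 ≡ 4155 (mod 9421)
8387^504 = 8387^256 × 8387^128 × 8387^64 × 8387^32 × 8387^16 × 8387^8 ≡ 4155 × 5803 × 7447 × 8481 × 6291 × 3670 (mod 9421).
Accumulate the product:
4155 × 5803 = 24111465 ≡ 3126
3126 × 7447 = 23279322 ≡ 31
31 × 8481 = 262911 ≡ 8544
8544 × 6291 = 53750304 ≡ 3499
3499 × 3670 = 12841330 ≡ 507

507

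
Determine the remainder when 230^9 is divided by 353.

339

9 in binary is 1001, i.e. 9 = 8 + 1.
230^1 ≡ 230 (mod 353)
230^2 ≡ 230^2 = 52900 ≡ 303 (mod 353)
230^4 ≡ 303^2 = 91809 ≡ 29 (mod 353)
230^8 ≡ 29^2 = 841 ≡ 135 (mod 353)
230^9 = 230^8 * 230^1 ≡ 135 * 230 (mod 353).
135 * 230 = 31050 ≡ 339 (mod 353).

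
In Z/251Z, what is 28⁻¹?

By the extended Euclidean algorithm:
251 = 8×28 + 27
28 = 1×27 + 1
27 = 27×1 + 0
gcd(28, 251) = 1, so the inverse exists.
Bézout: 1 = −1×251 + 9×28.
So 28⁻¹ ≡ 9 (mod 251).

9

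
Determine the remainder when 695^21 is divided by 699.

662

Compute successive squares:
21 in binary is 10101, i.e. 21 = 16 + 4 + 1.
695^1 ≡ 695 (mod 699)
695^2 ≡ 695^2 = 483025 ≡ 16 (mod 699)
695^4 ≡ 16^2 = 256 (mod 699)
695^8 ≡ 256^2 = 65536 ≡ 529 (mod 699)
695^16 ≡ 529^2 = 279841 ≡ 241 (mod 699)
695^21 = 695^16 · 695^4 · 695^1 ≡ 241 · 256 · 695 (mod 699).
Accumulate the product:
241 · 256 = 61696 ≡ 184
184 · 695 = 127880 ≡ 662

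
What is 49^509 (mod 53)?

Compute successive squares:
509 in binary is 111111101, i.e. 509 = 256 + 128 + 64 + 32 + 16 + 8 + 4 + 1.
49^1 ≡ 49 (mod 53)
49^2 ≡ 49^2 = 2401 ≡ 16 (mod 53)
49^4 ≡ 16^2 = 256 ≡ 44 (mod 53)
49^8 ≡ 44^2 = 1936 ≡ 28 (mod 53)
49^16 ≡ 28^2 = 784 ≡ 42 (mod 53)
49^32 ≡ 42^2 = 1764 ≡ 15 (mod 53)
49^64 ≡ 15^2 = 225 ≡ 13 (mod 53)
49^128 ≡ 13^2 = 169 ≡ 10 (mod 53)
49^256 ≡ 10^2 = 100 ≡ 47 (mod 53)
49^509 = 49^256 · 49^128 · 49^64 · 49^32 · 49^16 · 49^8 · 49^4 · 49^1 ≡ 47 · 10 · 13 · 15 · 42 · 28 · 44 · 49 (mod 53).
Accumulate the product:
47 · 10 = 470 ≡ 46
46 · 13 = 598 ≡ 15
15 · 15 = 225 ≡ 13
13 · 42 = 546 ≡ 16
16 · 28 = 448 ≡ 24
24 · 44 = 1056 ≡ 49
49 · 49 = 2401 ≡ 16

16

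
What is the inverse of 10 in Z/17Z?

Run the extended Euclidean algorithm:
17 = 1*10 + 7
10 = 1*7 + 3
7 = 2*3 + 1
3 = 3*1 + 0
gcd(10, 17) = 1, so the inverse exists.
Back-substitute for 1:
1 = 1*7 − 2*3
  = −2*10 + 3*7
  = 3*17 − 5*10
So 10⁻¹ ≡ −5 ≡ 12 (mod 17).

12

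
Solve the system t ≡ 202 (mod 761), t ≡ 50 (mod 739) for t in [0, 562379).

761⁻¹ mod 739: 761·168 ≡ 1 (mod 739), so 761⁻¹ ≡ 168.
t = 202 + 761·((50 − 202)·168 mod 739) = 202 + 761·329 = 250571.

250571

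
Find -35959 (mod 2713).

-35959 = -14·2713 + 2023, so -35959 ≡ 2023 (mod 2713).

2023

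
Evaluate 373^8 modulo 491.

373^1 ≡ 373 (mod 491)
373^2 ≡ 373^2 = 139129 ≡ 176 (mod 491)
373^4 ≡ 176^2 = 30976 ≡ 43 (mod 491)
373^8 ≡ 43^2 = 1849 ≡ 376 (mod 491)
So 373^8 ≡ 376 (mod 491).

376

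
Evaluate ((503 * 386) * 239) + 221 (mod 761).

486

503 * 386 = 194158 ≡ 103 (mod 761)
103 * 239 = 24617 ≡ 265 (mod 761)
265 + 221 = 486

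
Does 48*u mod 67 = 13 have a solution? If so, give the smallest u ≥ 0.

24

gcd(48, 67) = 1, so a unique solution mod 67 exists.
48⁻¹ ≡ 7 (mod 67).
u ≡ 7*13 ≡ 24 (mod 67).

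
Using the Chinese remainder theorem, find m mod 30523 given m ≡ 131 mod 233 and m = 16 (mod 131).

3160

233⁻¹ mod 131: 233*9 ≡ 1 (mod 131), so 233⁻¹ ≡ 9.
m = 131 + 233*((16 − 131)*9 mod 131) = 131 + 233*13 = 3160.
Check: 3160 mod 233 = 131, 3160 mod 131 = 16. ✓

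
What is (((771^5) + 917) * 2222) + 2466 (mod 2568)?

(771)^5 ≡ 2331 (mod 2568)
2331 + 917 = 3248 ≡ 680 (mod 2568)
680 * 2222 = 1510960 ≡ 976 (mod 2568)
976 + 2466 = 3442 ≡ 874 (mod 2568)

874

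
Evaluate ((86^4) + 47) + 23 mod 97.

64

(86)^4 ≡ 91 (mod 97)
91 + 47 = 138 ≡ 41 (mod 97)
41 + 23 = 64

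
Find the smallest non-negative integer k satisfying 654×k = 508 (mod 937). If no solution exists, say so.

571

gcd(654, 937) = 1, so a unique solution mod 937 exists.
654⁻¹ ≡ 394 (mod 937).
k ≡ 394×508 ≡ 571 (mod 937).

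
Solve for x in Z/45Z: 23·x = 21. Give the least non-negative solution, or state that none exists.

gcd(23, 45) = 1, so a unique solution mod 45 exists.
23⁻¹ ≡ 2 (mod 45).
x ≡ 2·21 ≡ 42 (mod 45).

42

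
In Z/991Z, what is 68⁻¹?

889

Run the extended Euclidean algorithm:
991 = 14·68 + 39
68 = 1·39 + 29
39 = 1·29 + 10
29 = 2·10 + 9
10 = 1·9 + 1
9 = 9·1 + 0
gcd(68, 991) = 1, so the inverse exists.
Bézout: 1 = 7·991 − 102·68.
So 68⁻¹ ≡ −102 ≡ 889 (mod 991).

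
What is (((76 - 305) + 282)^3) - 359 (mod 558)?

76 - 305 = -229 ≡ 329 (mod 558)
329 + 282 = 611 ≡ 53 (mod 558)
(53)^3 ≡ 449 (mod 558)
449 - 359 = 90

90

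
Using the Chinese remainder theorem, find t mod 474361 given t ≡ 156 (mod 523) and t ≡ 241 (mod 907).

523⁻¹ mod 907: 523×385 ≡ 1 (mod 907), so 523⁻¹ ≡ 385.
t = 156 + 523×((241 − 156)×385 mod 907) = 156 + 523×73 = 38335.
Check: 38335 mod 523 = 156, 38335 mod 907 = 241. ✓

38335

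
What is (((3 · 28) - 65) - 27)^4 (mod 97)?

3 · 28 = 84
84 - 65 = 19
19 - 27 = -8 ≡ 89 (mod 97)
(89)^4 ≡ 22 (mod 97)

22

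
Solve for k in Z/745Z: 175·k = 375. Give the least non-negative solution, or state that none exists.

gcd(175, 745) = 5, and 5 | 375, so solutions exist.
Divide through by 5: 35·k mod 149 = 75.
35⁻¹ ≡ 132 (mod 149).
k ≡ 132·75 ≡ 66 (mod 149).
The smallest non-negative solution is k = 66.

66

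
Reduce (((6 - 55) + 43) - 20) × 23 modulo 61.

6 - 55 = -49 ≡ 12 (mod 61)
12 + 43 = 55
55 - 20 = 35
35 × 23 = 805 ≡ 12 (mod 61)

12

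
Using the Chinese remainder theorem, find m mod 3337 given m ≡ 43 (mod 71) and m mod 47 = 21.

71⁻¹ mod 47: 71*2 ≡ 1 (mod 47), so 71⁻¹ ≡ 2.
m = 43 + 71*((21 − 43)*2 mod 47) = 43 + 71*3 = 256.

256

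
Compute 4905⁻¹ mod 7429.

By the extended Euclidean algorithm:
7429 = 1*4905 + 2524
4905 = 1*2524 + 2381
2524 = 1*2381 + 143
2381 = 16*143 + 93
143 = 1*93 + 50
93 = 1*50 + 43
50 = 1*43 + 7
43 = 6*7 + 1
7 = 7*1 + 0
gcd(4905, 7429) = 1, so the inverse exists.
Back-substitute for 1:
1 = 1*43 − 6*7
  = −6*50 + 7*43
  = 7*93 − 13*50
  = −13*143 + 20*93
  = 20*2381 − 333*143
  = −333*2524 + 353*2381
  = 353*4905 − 686*2524
  = −686*7429 + 1039*4905
So 4905⁻¹ ≡ 1039 (mod 7429).

1039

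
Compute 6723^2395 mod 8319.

807

2395 in binary is 100101011011, i.e. 2395 = 2048 + 256 + 64 + 16 + 8 + 2 + 1.
6723^1 ≡ 6723 (mod 8319)
6723^2 ≡ 6723^2 = 45198729 ≡ 1602 (mod 8319)
6723^4 ≡ 1602^2 = 2566404 ≡ 4152 (mod 8319)
6723^8 ≡ 4152^2 = 17239104 ≡ 2136 (mod 8319)
6723^16 ≡ 2136^2 = 4562496 ≡ 3684 (mod 8319)
6723^32 ≡ 3684^2 = 13571856 ≡ 3567 (mod 8319)
6723^64 ≡ 3567^2 = 12723489 ≡ 3738 (mod 8319)
6723^128 ≡ 3738^2 = 13972644 ≡ 5043 (mod 8319)
6723^256 ≡ 5043^2 = 25431849 ≡ 666 (mod 8319)
6723^512 ≡ 666^2 = 443556 ≡ 2649 (mod 8319)
6723^1024 ≡ 2649^2 = 7017201 ≡ 4284 (mod 8319)
6723^2048 ≡ 4284^2 = 18352656 ≡ 942 (mod 8319)
6723^2395 = 6723^2048 · 6723^256 · 6723^64 · 6723^16 · 6723^8 · 6723^2 · 6723^1 ≡ 942 · 666 · 3738 · 3684 · 2136 · 1602 · 6723 (mod 8319).
Accumulate the product:
942 · 666 = 627372 ≡ 3447
3447 · 3738 = 12884886 ≡ 7074
7074 · 3684 = 26060616 ≡ 5508
5508 · 2136 = 11765088 ≡ 2022
2022 · 1602 = 3239244 ≡ 3153
3153 · 6723 = 21197619 ≡ 807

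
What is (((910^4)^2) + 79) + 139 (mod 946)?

740

(910)^4 ≡ 466 (mod 946)
(466)^2 ≡ 522 (mod 946)
522 + 79 = 601
601 + 139 = 740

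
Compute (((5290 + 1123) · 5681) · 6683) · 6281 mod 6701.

283

5290 + 1123 = 6413
6413 · 5681 = 36432253 ≡ 5617 (mod 6701)
5617 · 6683 = 37538411 ≡ 6110 (mod 6701)
6110 · 6281 = 38376910 ≡ 283 (mod 6701)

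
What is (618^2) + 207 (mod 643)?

(618)^2 ≡ 625 (mod 643)
625 + 207 = 832 ≡ 189 (mod 643)

189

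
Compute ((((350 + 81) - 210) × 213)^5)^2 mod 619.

606

350 + 81 = 431
431 - 210 = 221
221 × 213 = 47073 ≡ 29 (mod 619)
(29)^5 ≡ 584 (mod 619)
(584)^2 ≡ 606 (mod 619)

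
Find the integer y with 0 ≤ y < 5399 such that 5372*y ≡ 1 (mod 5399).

By the extended Euclidean algorithm:
5399 = 1*5372 + 27
5372 = 198*27 + 26
27 = 1*26 + 1
26 = 26*1 + 0
gcd(5372, 5399) = 1, so the inverse exists.
Back-substitute for 1:
1 = 1*27 − 1*26
  = −1*5372 + 199*27
  = 199*5399 − 200*5372
So 5372⁻¹ ≡ −200 ≡ 5199 (mod 5399).

5199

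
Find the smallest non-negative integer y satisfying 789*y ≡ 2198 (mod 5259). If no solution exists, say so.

gcd(789, 5259) = 3, and 3 does not divide 2198.
So the congruence has no solution.

no solution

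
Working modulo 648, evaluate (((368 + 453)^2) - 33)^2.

368 + 453 = 821 ≡ 173 (mod 648)
(173)^2 ≡ 121 (mod 648)
121 - 33 = 88
(88)^2 ≡ 616 (mod 648)

616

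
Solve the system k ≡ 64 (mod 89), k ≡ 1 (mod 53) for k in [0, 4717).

89⁻¹ mod 53: 89*28 ≡ 1 (mod 53), so 89⁻¹ ≡ 28.
k = 64 + 89*((1 − 64)*28 mod 53) = 64 + 89*38 = 3446.

3446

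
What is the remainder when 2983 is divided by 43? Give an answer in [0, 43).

2983 = 69·43 + 16, so 2983 ≡ 16 (mod 43).

16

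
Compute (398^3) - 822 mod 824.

(398)^3 ≡ 552 (mod 824)
552 - 822 = -270 ≡ 554 (mod 824)

554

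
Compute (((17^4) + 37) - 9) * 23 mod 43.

(17)^4 ≡ 15 (mod 43)
15 + 37 = 52 ≡ 9 (mod 43)
9 - 9 = 0
0 * 23 = 0

0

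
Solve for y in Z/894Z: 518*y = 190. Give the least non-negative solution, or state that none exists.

116

gcd(518, 894) = 2, and 2 | 190, so solutions exist.
Divide through by 2: 259*y mod 447 = 95.
259⁻¹ ≡ 340 (mod 447).
y ≡ 340*95 ≡ 116 (mod 447).
The smallest non-negative solution is y = 116.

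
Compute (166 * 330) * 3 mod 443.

430

166 * 330 = 54780 ≡ 291 (mod 443)
291 * 3 = 873 ≡ 430 (mod 443)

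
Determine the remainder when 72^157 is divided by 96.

By square-and-multiply:
157 in binary is 10011101, i.e. 157 = 128 + 16 + 8 + 4 + 1.
72^1 ≡ 72 (mod 96)
72^2 ≡ 72^2 = 5184 ≡ 0 (mod 96)
72^4 ≡ 0^2 = 0 (mod 96)
72^8 ≡ 0^2 = 0 (mod 96)
72^16 ≡ 0^2 = 0 (mod 96)
72^32 ≡ 0^2 = 0 (mod 96)
72^64 ≡ 0^2 = 0 (mod 96)
72^128 ≡ 0^2 = 0 (mod 96)
72^157 = 72^128 · 72^16 · 72^8 · 72^4 · 72^1 ≡ 0 · 0 · 0 · 0 · 72 (mod 96).
Accumulate the product:
0 · 0 = 0
0 · 0 = 0
0 · 0 = 0
0 · 72 = 0

0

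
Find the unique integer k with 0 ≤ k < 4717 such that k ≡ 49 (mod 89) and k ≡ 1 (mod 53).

3075

89⁻¹ mod 53: 89·28 ≡ 1 (mod 53), so 89⁻¹ ≡ 28.
k = 49 + 89·((1 − 49)·28 mod 53) = 49 + 89·34 = 3075.
Check: 3075 mod 89 = 49, 3075 mod 53 = 1. ✓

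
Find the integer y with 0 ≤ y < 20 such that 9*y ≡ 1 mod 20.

9

Run the extended Euclidean algorithm:
20 = 2×9 + 2
9 = 4×2 + 1
2 = 2×1 + 0
gcd(9, 20) = 1, so the inverse exists.
Back-substitute for 1:
1 = 1×9 − 4×2
  = −4×20 + 9×9
So 9⁻¹ ≡ 9 (mod 20).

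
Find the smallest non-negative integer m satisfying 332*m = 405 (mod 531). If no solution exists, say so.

gcd(332, 531) = 1, so a unique solution mod 531 exists.
332⁻¹ ≡ 8 (mod 531).
m ≡ 8*405 ≡ 54 (mod 531).

54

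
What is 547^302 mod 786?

535

547^1 ≡ 547 (mod 786)
547^2 ≡ 547^2 = 299209 ≡ 529 (mod 786)
547^4 ≡ 529^2 = 279841 ≡ 25 (mod 786)
547^8 ≡ 25^2 = 625 (mod 786)
547^16 ≡ 625^2 = 390625 ≡ 769 (mod 786)
547^32 ≡ 769^2 = 591361 ≡ 289 (mod 786)
547^64 ≡ 289^2 = 83521 ≡ 205 (mod 786)
547^128 ≡ 205^2 = 42025 ≡ 367 (mod 786)
547^256 ≡ 367^2 = 134689 ≡ 283 (mod 786)
547^302 = 547^256 · 547^32 · 547^8 · 547^4 · 547^2 ≡ 283 · 289 · 625 · 25 · 529 (mod 786).
Accumulate the product:
283 · 289 = 81787 ≡ 43
43 · 625 = 26875 ≡ 151
151 · 25 = 3775 ≡ 631
631 · 529 = 333799 ≡ 535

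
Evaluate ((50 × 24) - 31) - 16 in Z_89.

50 × 24 = 1200 ≡ 43 (mod 89)
43 - 31 = 12
12 - 16 = -4 ≡ 85 (mod 89)

85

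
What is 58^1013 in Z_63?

Compute successive squares:
1013 in binary is 1111110101, i.e. 1013 = 512 + 256 + 128 + 64 + 32 + 16 + 4 + 1.
58^1 ≡ 58 (mod 63)
58^2 ≡ 58^2 = 3364 ≡ 25 (mod 63)
58^4 ≡ 25^2 = 625 ≡ 58 (mod 63)
58^8 ≡ 58^2 = 3364 ≡ 25 (mod 63)
58^16 ≡ 25^2 = 625 ≡ 58 (mod 63)
58^32 ≡ 58^2 = 3364 ≡ 25 (mod 63)
58^64 ≡ 25^2 = 625 ≡ 58 (mod 63)
58^128 ≡ 58^2 = 3364 ≡ 25 (mod 63)
58^256 ≡ 25^2 = 625 ≡ 58 (mod 63)
58^512 ≡ 58^2 = 3364 ≡ 25 (mod 63)
58^1013 = 58^512 · 58^256 · 58^128 · 58^64 · 58^32 · 58^16 · 58^4 · 58^1 ≡ 25 · 58 · 25 · 58 · 25 · 58 · 58 · 58 (mod 63).
Accumulate the product:
25 · 58 = 1450 ≡ 1
1 · 25 = 25
25 · 58 = 1450 ≡ 1
1 · 25 = 25
25 · 58 = 1450 ≡ 1
1 · 58 = 58
58 · 58 = 3364 ≡ 25

25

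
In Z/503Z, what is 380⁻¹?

By the extended Euclidean algorithm:
503 = 1·380 + 123
380 = 3·123 + 11
123 = 11·11 + 2
11 = 5·2 + 1
2 = 2·1 + 0
gcd(380, 503) = 1, so the inverse exists.
Bézout: 1 = −173·503 + 229·380.
So 380⁻¹ ≡ 229 (mod 503).

229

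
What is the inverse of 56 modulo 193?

By the extended Euclidean algorithm:
193 = 3*56 + 25
56 = 2*25 + 6
25 = 4*6 + 1
6 = 6*1 + 0
gcd(56, 193) = 1, so the inverse exists.
Back-substitute for 1:
1 = 1*25 − 4*6
  = −4*56 + 9*25
  = 9*193 − 31*56
So 56⁻¹ ≡ −31 ≡ 162 (mod 193).

162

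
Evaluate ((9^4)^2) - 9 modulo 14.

(9)^4 ≡ 9 (mod 14)
(9)^2 ≡ 11 (mod 14)
11 - 9 = 2

2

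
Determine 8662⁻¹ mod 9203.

9203 = 1×8662 + 541
8662 = 16×541 + 6
541 = 90×6 + 1
6 = 6×1 + 0
gcd(8662, 9203) = 1, so the inverse exists.
Back-substitute for 1:
1 = 1×541 − 90×6
  = −90×8662 + 1441×541
  = 1441×9203 − 1531×8662
So 8662⁻¹ ≡ −1531 ≡ 7672 (mod 9203).

7672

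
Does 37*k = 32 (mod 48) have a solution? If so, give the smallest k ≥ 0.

gcd(37, 48) = 1, so a unique solution mod 48 exists.
37⁻¹ ≡ 13 (mod 48).
k ≡ 13*32 ≡ 32 (mod 48).

32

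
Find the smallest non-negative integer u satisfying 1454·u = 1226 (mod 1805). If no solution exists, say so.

gcd(1454, 1805) = 1, so a unique solution mod 1805 exists.
1454⁻¹ ≡ 1769 (mod 1805).
u ≡ 1769·1226 ≡ 989 (mod 1805).

989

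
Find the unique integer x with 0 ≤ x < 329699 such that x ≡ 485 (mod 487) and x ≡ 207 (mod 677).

98372

487⁻¹ mod 677: 487·367 ≡ 1 (mod 677), so 487⁻¹ ≡ 367.
x = 485 + 487·((207 − 485)·367 mod 677) = 485 + 487·201 = 98372.
Check: 98372 mod 487 = 485, 98372 mod 677 = 207. ✓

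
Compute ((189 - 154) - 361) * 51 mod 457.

283

189 - 154 = 35
35 - 361 = -326 ≡ 131 (mod 457)
131 * 51 = 6681 ≡ 283 (mod 457)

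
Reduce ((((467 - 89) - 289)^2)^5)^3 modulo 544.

467 - 89 = 378
378 - 289 = 89
(89)^2 ≡ 305 (mod 544)
(305)^5 ≡ 305 (mod 544)
(305)^3 ≡ 305 (mod 544)

305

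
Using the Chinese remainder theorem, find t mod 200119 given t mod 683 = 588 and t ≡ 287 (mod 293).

8784

683⁻¹ mod 293: 683*145 ≡ 1 (mod 293), so 683⁻¹ ≡ 145.
t = 588 + 683*((287 − 588)*145 mod 293) = 588 + 683*12 = 8784.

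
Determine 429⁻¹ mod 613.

613 = 1·429 + 184
429 = 2·184 + 61
184 = 3·61 + 1
61 = 61·1 + 0
gcd(429, 613) = 1, so the inverse exists.
Bézout: 1 = 7·613 − 10·429.
So 429⁻¹ ≡ −10 ≡ 603 (mod 613).

603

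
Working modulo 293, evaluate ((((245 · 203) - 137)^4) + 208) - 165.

83

245 · 203 = 49735 ≡ 218 (mod 293)
218 - 137 = 81
(81)^4 ≡ 40 (mod 293)
40 + 208 = 248
248 - 165 = 83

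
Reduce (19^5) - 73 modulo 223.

(19)^5 ≡ 130 (mod 223)
130 - 73 = 57

57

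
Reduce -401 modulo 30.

-401 = -14·30 + 19, so -401 ≡ 19 (mod 30).

19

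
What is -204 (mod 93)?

-204 = -3×93 + 75, so -204 ≡ 75 (mod 93).

75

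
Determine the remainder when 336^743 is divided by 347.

220

743 in binary is 1011100111, i.e. 743 = 512 + 128 + 64 + 32 + 4 + 2 + 1.
336^1 ≡ 336 (mod 347)
336^2 ≡ 336^2 = 112896 ≡ 121 (mod 347)
336^4 ≡ 121^2 = 14641 ≡ 67 (mod 347)
336^8 ≡ 67^2 = 4489 ≡ 325 (mod 347)
336^16 ≡ 325^2 = 105625 ≡ 137 (mod 347)
336^32 ≡ 137^2 = 18769 ≡ 31 (mod 347)
336^64 ≡ 31^2 = 961 ≡ 267 (mod 347)
336^128 ≡ 267^2 = 71289 ≡ 154 (mod 347)
336^256 ≡ 154^2 = 23716 ≡ 120 (mod 347)
336^512 ≡ 120^2 = 14400 ≡ 173 (mod 347)
336^743 = 336^512 × 336^128 × 336^64 × 336^32 × 336^4 × 336^2 × 336^1 ≡ 173 × 154 × 267 × 31 × 67 × 121 × 336 (mod 347).
Accumulate the product:
173 × 154 = 26642 ≡ 270
270 × 267 = 72090 ≡ 261
261 × 31 = 8091 ≡ 110
110 × 67 = 7370 ≡ 83
83 × 121 = 10043 ≡ 327
327 × 336 = 109872 ≡ 220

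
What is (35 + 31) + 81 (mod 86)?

61

35 + 31 = 66
66 + 81 = 147 ≡ 61 (mod 86)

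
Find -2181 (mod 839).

336

-2181 = -3×839 + 336, so -2181 ≡ 336 (mod 839).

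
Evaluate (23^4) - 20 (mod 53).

34

(23)^4 ≡ 1 (mod 53)
1 - 20 = -19 ≡ 34 (mod 53)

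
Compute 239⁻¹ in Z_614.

614 = 2*239 + 136
239 = 1*136 + 103
136 = 1*103 + 33
103 = 3*33 + 4
33 = 8*4 + 1
4 = 4*1 + 0
gcd(239, 614) = 1, so the inverse exists.
Back-substitute for 1:
1 = 1*33 − 8*4
  = −8*103 + 25*33
  = 25*136 − 33*103
  = −33*239 + 58*136
  = 58*614 − 149*239
So 239⁻¹ ≡ −149 ≡ 465 (mod 614).

465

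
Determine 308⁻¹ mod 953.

690

Run the extended Euclidean algorithm:
953 = 3·308 + 29
308 = 10·29 + 18
29 = 1·18 + 11
18 = 1·11 + 7
11 = 1·7 + 4
7 = 1·4 + 3
4 = 1·3 + 1
3 = 3·1 + 0
gcd(308, 953) = 1, so the inverse exists.
Bézout: 1 = 85·953 − 263·308.
So 308⁻¹ ≡ −263 ≡ 690 (mod 953).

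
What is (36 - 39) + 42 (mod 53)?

36 - 39 = -3 ≡ 50 (mod 53)
50 + 42 = 92 ≡ 39 (mod 53)

39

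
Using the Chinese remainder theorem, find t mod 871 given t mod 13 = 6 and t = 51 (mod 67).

721

13⁻¹ mod 67: 13*31 ≡ 1 (mod 67), so 13⁻¹ ≡ 31.
t = 6 + 13*((51 − 6)*31 mod 67) = 6 + 13*55 = 721.
Check: 721 mod 13 = 6, 721 mod 67 = 51. ✓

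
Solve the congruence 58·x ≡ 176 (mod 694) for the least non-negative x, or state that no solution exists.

15

gcd(58, 694) = 2, and 2 | 176, so solutions exist.
Divide through by 2: 29·x ≡ 88 mod 347.
29⁻¹ ≡ 12 (mod 347).
x ≡ 12·88 ≡ 15 (mod 347).
The smallest non-negative solution is x = 15.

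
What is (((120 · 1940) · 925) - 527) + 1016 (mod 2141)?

850

120 · 1940 = 232800 ≡ 1572 (mod 2141)
1572 · 925 = 1454100 ≡ 361 (mod 2141)
361 - 527 = -166 ≡ 1975 (mod 2141)
1975 + 1016 = 2991 ≡ 850 (mod 2141)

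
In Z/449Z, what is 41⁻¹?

Run the extended Euclidean algorithm:
449 = 10×41 + 39
41 = 1×39 + 2
39 = 19×2 + 1
2 = 2×1 + 0
gcd(41, 449) = 1, so the inverse exists.
Bézout: 1 = 20×449 − 219×41.
So 41⁻¹ ≡ −219 ≡ 230 (mod 449).

230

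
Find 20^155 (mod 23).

20^1 ≡ 20 (mod 23)
20^2 ≡ 20^2 = 400 ≡ 9 (mod 23)
20^4 ≡ 9^2 = 81 ≡ 12 (mod 23)
20^8 ≡ 12^2 = 144 ≡ 6 (mod 23)
20^16 ≡ 6^2 = 36 ≡ 13 (mod 23)
20^32 ≡ 13^2 = 169 ≡ 8 (mod 23)
20^64 ≡ 8^2 = 64 ≡ 18 (mod 23)
20^128 ≡ 18^2 = 324 ≡ 2 (mod 23)
20^155 = 20^128 * 20^16 * 20^8 * 20^2 * 20^1 ≡ 2 * 13 * 6 * 9 * 20 (mod 23).
Accumulate the product:
2 * 13 = 26 ≡ 3
3 * 6 = 18
18 * 9 = 162 ≡ 1
1 * 20 = 20

20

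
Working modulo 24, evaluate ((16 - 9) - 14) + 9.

16 - 9 = 7
7 - 14 = -7 ≡ 17 (mod 24)
17 + 9 = 26 ≡ 2 (mod 24)

2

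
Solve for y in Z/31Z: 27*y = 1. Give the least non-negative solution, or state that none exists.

gcd(27, 31) = 1, so a unique solution mod 31 exists.
27⁻¹ ≡ 23 (mod 31).
y ≡ 23*1 ≡ 23 (mod 31).

23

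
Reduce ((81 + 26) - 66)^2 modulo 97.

32

81 + 26 = 107 ≡ 10 (mod 97)
10 - 66 = -56 ≡ 41 (mod 97)
(41)^2 ≡ 32 (mod 97)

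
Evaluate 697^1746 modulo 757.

Using repeated squaring:
1746 in binary is 11011010010, i.e. 1746 = 1024 + 512 + 128 + 64 + 16 + 2.
697^1 ≡ 697 (mod 757)
697^2 ≡ 697^2 = 485809 ≡ 572 (mod 757)
697^4 ≡ 572^2 = 327184 ≡ 160 (mod 757)
697^8 ≡ 160^2 = 25600 ≡ 619 (mod 757)
697^16 ≡ 619^2 = 383161 ≡ 119 (mod 757)
697^32 ≡ 119^2 = 14161 ≡ 535 (mod 757)
697^64 ≡ 535^2 = 286225 ≡ 79 (mod 757)
697^128 ≡ 79^2 = 6241 ≡ 185 (mod 757)
697^256 ≡ 185^2 = 34225 ≡ 160 (mod 757)
697^512 ≡ 160^2 = 25600 ≡ 619 (mod 757)
697^1024 ≡ 619^2 = 383161 ≡ 119 (mod 757)
697^1746 = 697^1024 * 697^512 * 697^128 * 697^64 * 697^16 * 697^2 ≡ 119 * 619 * 185 * 79 * 119 * 572 (mod 757).
Accumulate the product:
119 * 619 = 73661 ≡ 232
232 * 185 = 42920 ≡ 528
528 * 79 = 41712 ≡ 77
77 * 119 = 9163 ≡ 79
79 * 572 = 45188 ≡ 525

525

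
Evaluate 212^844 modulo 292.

284

Using repeated squaring:
844 in binary is 1101001100, i.e. 844 = 512 + 256 + 64 + 8 + 4.
212^1 ≡ 212 (mod 292)
212^2 ≡ 212^2 = 44944 ≡ 268 (mod 292)
212^4 ≡ 268^2 = 71824 ≡ 284 (mod 292)
212^8 ≡ 284^2 = 80656 ≡ 64 (mod 292)
212^16 ≡ 64^2 = 4096 ≡ 8 (mod 292)
212^32 ≡ 8^2 = 64 (mod 292)
212^64 ≡ 64^2 = 4096 ≡ 8 (mod 292)
212^128 ≡ 8^2 = 64 (mod 292)
212^256 ≡ 64^2 = 4096 ≡ 8 (mod 292)
212^512 ≡ 8^2 = 64 (mod 292)
212^844 = 212^512 * 212^256 * 212^64 * 212^8 * 212^4 ≡ 64 * 8 * 8 * 64 * 284 (mod 292).
Accumulate the product:
64 * 8 = 512 ≡ 220
220 * 8 = 1760 ≡ 8
8 * 64 = 512 ≡ 220
220 * 284 = 62480 ≡ 284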